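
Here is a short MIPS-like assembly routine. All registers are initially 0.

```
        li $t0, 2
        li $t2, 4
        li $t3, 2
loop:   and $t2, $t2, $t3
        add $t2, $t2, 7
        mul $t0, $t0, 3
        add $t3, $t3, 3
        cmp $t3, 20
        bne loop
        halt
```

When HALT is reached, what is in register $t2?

8

$t0=2
$t2=4
$t3=2
$t2=4&2=0
$t2=0+7=7
$t0=2*3=6
$t3=2+3=5
cmp $t3, 20  (cmp 5,20)
bne loop: taken
$t2=7&5=5
$t2=5+7=12
$t0=6*3=18
$t3=5+3=8
cmp $t3, 20  (cmp 8,20)
bne loop: taken
$t2=12&8=8
$t2=8+7=15
$t0=18*3=54
$t3=8+3=11
cmp $t3, 20  (cmp 11,20)
bne loop: taken
$t2=15&11=11
$t2=11+7=18
$t0=54*3=162
$t3=11+3=14
cmp $t3, 20  (cmp 14,20)
bne loop: taken
$t2=18&14=2
$t2=2+7=9
$t0=162*3=486
$t3=14+3=17
cmp $t3, 20  (cmp 17,20)
bne loop: taken
$t2=9&17=1
$t2=1+7=8
$t0=486*3=1458
$t3=17+3=20
cmp $t3, 20  (cmp 20,20)
bne loop: not taken
halt.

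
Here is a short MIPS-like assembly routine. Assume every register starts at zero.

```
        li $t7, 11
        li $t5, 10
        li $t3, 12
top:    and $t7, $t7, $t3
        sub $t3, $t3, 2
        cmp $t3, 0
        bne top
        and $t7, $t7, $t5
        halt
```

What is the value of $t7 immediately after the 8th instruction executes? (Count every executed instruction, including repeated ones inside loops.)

8

after li $t7, 11: $t7=11
after li $t5, 10: $t5=10
after li $t3, 12: $t3=12
after and $t7, $t7, $t3: $t7=11&12=8
after sub $t3, $t3, 2: $t3=12-2=10
cmp $t3, 0  (cmp 10,0)
bne top: taken
after and $t7, $t7, $t3: $t7=8&10=8
After step 8: $t7 = 8.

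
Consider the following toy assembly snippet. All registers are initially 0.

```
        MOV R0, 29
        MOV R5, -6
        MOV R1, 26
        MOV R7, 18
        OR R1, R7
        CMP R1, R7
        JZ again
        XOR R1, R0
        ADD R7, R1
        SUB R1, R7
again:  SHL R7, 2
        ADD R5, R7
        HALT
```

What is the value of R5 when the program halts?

MOV R0, 29 → R0=29
MOV R5, -6 → R5=-6
MOV R1, 26 → R1=26
MOV R7, 18 → R7=18
OR R1, R7 → R1=26|18=26
CMP R1, R7  (cmp 26,18)
JZ again: not taken
XOR R1, R0 → R1=26^29=7
ADD R7, R1 → R7=18+7=25
SUB R1, R7 → R1=7-25=-18
SHL R7, 2 → R7=25<<2=100
ADD R5, R7 → R5=(-6)+100=94
halt.

94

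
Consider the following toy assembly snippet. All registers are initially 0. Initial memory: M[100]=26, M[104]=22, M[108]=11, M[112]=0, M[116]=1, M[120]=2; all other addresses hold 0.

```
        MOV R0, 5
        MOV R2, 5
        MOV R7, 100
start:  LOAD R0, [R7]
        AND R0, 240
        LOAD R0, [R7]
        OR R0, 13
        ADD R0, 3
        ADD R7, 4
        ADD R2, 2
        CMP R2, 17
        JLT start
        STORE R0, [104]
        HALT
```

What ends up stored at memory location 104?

18

MOV R0, 5 → R0=5
MOV R2, 5 → R2=5
MOV R7, 100 → R7=100
LOAD R0, [R7] → R0=M[100]=26
AND R0, 240 → R0=26&240=16
LOAD R0, [R7] → R0=M[100]=26
OR R0, 13 → R0=26|13=31
ADD R0, 3 → R0=31+3=34
ADD R7, 4 → R7=100+4=104
ADD R2, 2 → R2=5+2=7
CMP R2, 17  (cmp 7,17)
JLT start: taken
LOAD R0, [R7] → R0=M[104]=22
AND R0, 240 → R0=22&240=16
LOAD R0, [R7] → R0=M[104]=22
OR R0, 13 → R0=22|13=31
ADD R0, 3 → R0=31+3=34
ADD R7, 4 → R7=104+4=108
ADD R2, 2 → R2=7+2=9
CMP R2, 17  (cmp 9,17)
JLT start: taken
LOAD R0, [R7] → R0=M[108]=11
AND R0, 240 → R0=11&240=0
LOAD R0, [R7] → R0=M[108]=11
OR R0, 13 → R0=11|13=15
ADD R0, 3 → R0=15+3=18
ADD R7, 4 → R7=108+4=112
ADD R2, 2 → R2=9+2=11
CMP R2, 17  (cmp 11,17)
JLT start: taken
LOAD R0, [R7] → R0=M[112]=0
AND R0, 240 → R0=0&240=0
LOAD R0, [R7] → R0=M[112]=0
OR R0, 13 → R0=0|13=13
ADD R0, 3 → R0=13+3=16
ADD R7, 4 → R7=112+4=116
ADD R2, 2 → R2=11+2=13
CMP R2, 17  (cmp 13,17)
JLT start: taken
LOAD R0, [R7] → R0=M[116]=1
AND R0, 240 → R0=1&240=0
LOAD R0, [R7] → R0=M[116]=1
OR R0, 13 → R0=1|13=13
ADD R0, 3 → R0=13+3=16
ADD R7, 4 → R7=116+4=120
ADD R2, 2 → R2=13+2=15
CMP R2, 17  (cmp 15,17)
JLT start: taken
LOAD R0, [R7] → R0=M[120]=2
AND R0, 240 → R0=2&240=0
LOAD R0, [R7] → R0=M[120]=2
OR R0, 13 → R0=2|13=15
ADD R0, 3 → R0=15+3=18
ADD R7, 4 → R7=120+4=124
ADD R2, 2 → R2=15+2=17
CMP R2, 17  (cmp 17,17)
JLT start: not taken
STORE R0, [104] → M[104]=18
halt.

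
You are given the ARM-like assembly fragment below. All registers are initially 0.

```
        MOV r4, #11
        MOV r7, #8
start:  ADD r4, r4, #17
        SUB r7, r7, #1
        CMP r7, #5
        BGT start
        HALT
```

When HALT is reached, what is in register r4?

62

MOV r4, #11 → r4=11
MOV r7, #8 → r7=8
ADD r4, r4, #17 → r4=11+17=28
SUB r7, r7, #1 → r7=8-1=7
CMP r7, #5  (cmp 7,5)
BGT start: taken
ADD r4, r4, #17 → r4=28+17=45
SUB r7, r7, #1 → r7=7-1=6
CMP r7, #5  (cmp 6,5)
BGT start: taken
ADD r4, r4, #17 → r4=45+17=62
SUB r7, r7, #1 → r7=6-1=5
CMP r7, #5  (cmp 5,5)
BGT start: not taken
halt.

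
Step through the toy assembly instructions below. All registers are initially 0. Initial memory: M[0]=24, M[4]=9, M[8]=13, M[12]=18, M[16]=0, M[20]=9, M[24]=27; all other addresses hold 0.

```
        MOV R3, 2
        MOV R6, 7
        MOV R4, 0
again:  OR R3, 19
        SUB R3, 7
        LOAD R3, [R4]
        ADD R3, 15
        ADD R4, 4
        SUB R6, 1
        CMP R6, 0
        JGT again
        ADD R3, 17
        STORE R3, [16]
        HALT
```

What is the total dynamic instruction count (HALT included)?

62

MOV R3, 2 → R3=2
MOV R6, 7 → R6=7
MOV R4, 0 → R4=0
OR R3, 19 → R3=2|19=19
SUB R3, 7 → R3=19-7=12
LOAD R3, [R4] → R3=M[0]=24
ADD R3, 15 → R3=24+15=39
ADD R4, 4 → R4=0+4=4
SUB R6, 1 → R6=7-1=6
CMP R6, 0  (cmp 6,0)
JGT again: taken
OR R3, 19 → R3=39|19=55
SUB R3, 7 → R3=55-7=48
LOAD R3, [R4] → R3=M[4]=9
ADD R3, 15 → R3=9+15=24
ADD R4, 4 → R4=4+4=8
SUB R6, 1 → R6=6-1=5
CMP R6, 0  (cmp 5,0)
JGT again: taken
OR R3, 19 → R3=24|19=27
SUB R3, 7 → R3=27-7=20
LOAD R3, [R4] → R3=M[8]=13
ADD R3, 15 → R3=13+15=28
ADD R4, 4 → R4=8+4=12
SUB R6, 1 → R6=5-1=4
CMP R6, 0  (cmp 4,0)
JGT again: taken
OR R3, 19 → R3=28|19=31
SUB R3, 7 → R3=31-7=24
LOAD R3, [R4] → R3=M[12]=18
ADD R3, 15 → R3=18+15=33
ADD R4, 4 → R4=12+4=16
SUB R6, 1 → R6=4-1=3
CMP R6, 0  (cmp 3,0)
JGT again: taken
OR R3, 19 → R3=33|19=51
SUB R3, 7 → R3=51-7=44
LOAD R3, [R4] → R3=M[16]=0
ADD R3, 15 → R3=0+15=15
ADD R4, 4 → R4=16+4=20
SUB R6, 1 → R6=3-1=2
CMP R6, 0  (cmp 2,0)
JGT again: taken
OR R3, 19 → R3=15|19=31
SUB R3, 7 → R3=31-7=24
LOAD R3, [R4] → R3=M[20]=9
ADD R3, 15 → R3=9+15=24
ADD R4, 4 → R4=20+4=24
SUB R6, 1 → R6=2-1=1
CMP R6, 0  (cmp 1,0)
JGT again: taken
OR R3, 19 → R3=24|19=27
SUB R3, 7 → R3=27-7=20
LOAD R3, [R4] → R3=M[24]=27
ADD R3, 15 → R3=27+15=42
ADD R4, 4 → R4=24+4=28
SUB R6, 1 → R6=1-1=0
CMP R6, 0  (cmp 0,0)
JGT again: not taken
ADD R3, 17 → R3=42+17=59
STORE R3, [16] → M[16]=59
halt.
Total executed instructions: 62.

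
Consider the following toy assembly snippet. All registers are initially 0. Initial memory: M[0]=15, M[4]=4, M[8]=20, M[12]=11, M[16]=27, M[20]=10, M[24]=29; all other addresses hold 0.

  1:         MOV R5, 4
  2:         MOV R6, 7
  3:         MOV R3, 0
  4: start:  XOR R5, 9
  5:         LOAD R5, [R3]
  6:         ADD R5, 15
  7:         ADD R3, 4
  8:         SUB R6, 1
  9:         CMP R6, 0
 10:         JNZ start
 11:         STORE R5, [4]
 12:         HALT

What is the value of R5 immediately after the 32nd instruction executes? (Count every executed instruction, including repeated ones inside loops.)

R5=4
R6=7
R3=0
R5=4^9=13
R5=M[0]=15
R5=15+15=30
R3=0+4=4
R6=7-1=6
CMP R6, 0  (cmp 6,0)
JNZ start: taken
R5=30^9=23
R5=M[4]=4
R5=4+15=19
R3=4+4=8
R6=6-1=5
CMP R6, 0  (cmp 5,0)
JNZ start: taken
R5=19^9=26
R5=M[8]=20
R5=20+15=35
R3=8+4=12
R6=5-1=4
CMP R6, 0  (cmp 4,0)
JNZ start: taken
R5=35^9=42
R5=M[12]=11
R5=11+15=26
R3=12+4=16
R6=4-1=3
CMP R6, 0  (cmp 3,0)
JNZ start: taken
R5=26^9=19
After step 32: R5 = 19.

19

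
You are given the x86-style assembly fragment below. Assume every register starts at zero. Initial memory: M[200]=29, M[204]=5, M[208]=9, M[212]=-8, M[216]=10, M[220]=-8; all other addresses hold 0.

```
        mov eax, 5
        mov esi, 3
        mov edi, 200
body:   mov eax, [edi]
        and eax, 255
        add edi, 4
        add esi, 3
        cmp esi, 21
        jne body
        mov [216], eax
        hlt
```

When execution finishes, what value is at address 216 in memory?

248

mov eax, 5 → eax=5
mov esi, 3 → esi=3
mov edi, 200 → edi=200
mov eax, [edi] → eax=M[200]=29
and eax, 255 → eax=29&255=29
add edi, 4 → edi=200+4=204
add esi, 3 → esi=3+3=6
cmp esi, 21  (cmp 6,21)
jne body: taken
mov eax, [edi] → eax=M[204]=5
and eax, 255 → eax=5&255=5
add edi, 4 → edi=204+4=208
add esi, 3 → esi=6+3=9
cmp esi, 21  (cmp 9,21)
jne body: taken
mov eax, [edi] → eax=M[208]=9
and eax, 255 → eax=9&255=9
add edi, 4 → edi=208+4=212
add esi, 3 → esi=9+3=12
cmp esi, 21  (cmp 12,21)
jne body: taken
mov eax, [edi] → eax=M[212]=-8
and eax, 255 → eax=(-8)&255=248
add edi, 4 → edi=212+4=216
add esi, 3 → esi=12+3=15
cmp esi, 21  (cmp 15,21)
jne body: taken
mov eax, [edi] → eax=M[216]=10
and eax, 255 → eax=10&255=10
add edi, 4 → edi=216+4=220
add esi, 3 → esi=15+3=18
cmp esi, 21  (cmp 18,21)
jne body: taken
mov eax, [edi] → eax=M[220]=-8
and eax, 255 → eax=(-8)&255=248
add edi, 4 → edi=220+4=224
add esi, 3 → esi=18+3=21
cmp esi, 21  (cmp 21,21)
jne body: not taken
mov [216], eax → M[216]=248
halt.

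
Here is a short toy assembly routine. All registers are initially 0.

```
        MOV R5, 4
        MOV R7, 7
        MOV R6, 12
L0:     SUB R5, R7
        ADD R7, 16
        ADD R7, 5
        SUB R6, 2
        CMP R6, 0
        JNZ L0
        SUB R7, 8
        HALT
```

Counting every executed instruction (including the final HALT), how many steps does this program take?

41

after MOV R5, 4: R5=4
after MOV R7, 7: R7=7
after MOV R6, 12: R6=12
after SUB R5, R7: R5=4-7=-3
after ADD R7, 16: R7=7+16=23
after ADD R7, 5: R7=23+5=28
after SUB R6, 2: R6=12-2=10
CMP R6, 0  (cmp 10,0)
JNZ L0: taken
after SUB R5, R7: R5=(-3)-28=-31
after ADD R7, 16: R7=28+16=44
after ADD R7, 5: R7=44+5=49
after SUB R6, 2: R6=10-2=8
CMP R6, 0  (cmp 8,0)
JNZ L0: taken
after SUB R5, R7: R5=(-31)-49=-80
after ADD R7, 16: R7=49+16=65
after ADD R7, 5: R7=65+5=70
after SUB R6, 2: R6=8-2=6
CMP R6, 0  (cmp 6,0)
JNZ L0: taken
after SUB R5, R7: R5=(-80)-70=-150
after ADD R7, 16: R7=70+16=86
after ADD R7, 5: R7=86+5=91
after SUB R6, 2: R6=6-2=4
CMP R6, 0  (cmp 4,0)
JNZ L0: taken
after SUB R5, R7: R5=(-150)-91=-241
after ADD R7, 16: R7=91+16=107
after ADD R7, 5: R7=107+5=112
after SUB R6, 2: R6=4-2=2
CMP R6, 0  (cmp 2,0)
JNZ L0: taken
after SUB R5, R7: R5=(-241)-112=-353
after ADD R7, 16: R7=112+16=128
after ADD R7, 5: R7=128+5=133
after SUB R6, 2: R6=2-2=0
CMP R6, 0  (cmp 0,0)
JNZ L0: not taken
after SUB R7, 8: R7=133-8=125
halt.
Total executed instructions: 41.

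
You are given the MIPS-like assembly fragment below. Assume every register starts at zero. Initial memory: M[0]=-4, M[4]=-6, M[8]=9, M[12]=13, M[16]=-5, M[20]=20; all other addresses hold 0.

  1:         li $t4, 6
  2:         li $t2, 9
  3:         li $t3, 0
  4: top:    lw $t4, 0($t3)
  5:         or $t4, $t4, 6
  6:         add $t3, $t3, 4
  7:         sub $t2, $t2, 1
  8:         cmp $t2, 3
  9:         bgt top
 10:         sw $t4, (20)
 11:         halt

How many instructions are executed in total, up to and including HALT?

41

li $t4, 6 → $t4=6
li $t2, 9 → $t2=9
li $t3, 0 → $t3=0
lw $t4, 0($t3) → $t4=M[0]=-4
or $t4, $t4, 6 → $t4=(-4)|6=-2
add $t3, $t3, 4 → $t3=0+4=4
sub $t2, $t2, 1 → $t2=9-1=8
cmp $t2, 3  (cmp 8,3)
bgt top: taken
lw $t4, 0($t3) → $t4=M[4]=-6
or $t4, $t4, 6 → $t4=(-6)|6=-2
add $t3, $t3, 4 → $t3=4+4=8
sub $t2, $t2, 1 → $t2=8-1=7
cmp $t2, 3  (cmp 7,3)
bgt top: taken
lw $t4, 0($t3) → $t4=M[8]=9
or $t4, $t4, 6 → $t4=9|6=15
add $t3, $t3, 4 → $t3=8+4=12
sub $t2, $t2, 1 → $t2=7-1=6
cmp $t2, 3  (cmp 6,3)
bgt top: taken
lw $t4, 0($t3) → $t4=M[12]=13
or $t4, $t4, 6 → $t4=13|6=15
add $t3, $t3, 4 → $t3=12+4=16
sub $t2, $t2, 1 → $t2=6-1=5
cmp $t2, 3  (cmp 5,3)
bgt top: taken
lw $t4, 0($t3) → $t4=M[16]=-5
or $t4, $t4, 6 → $t4=(-5)|6=-1
add $t3, $t3, 4 → $t3=16+4=20
sub $t2, $t2, 1 → $t2=5-1=4
cmp $t2, 3  (cmp 4,3)
bgt top: taken
lw $t4, 0($t3) → $t4=M[20]=20
or $t4, $t4, 6 → $t4=20|6=22
add $t3, $t3, 4 → $t3=20+4=24
sub $t2, $t2, 1 → $t2=4-1=3
cmp $t2, 3  (cmp 3,3)
bgt top: not taken
sw $t4, (20) → M[20]=22
halt.
Total executed instructions: 41.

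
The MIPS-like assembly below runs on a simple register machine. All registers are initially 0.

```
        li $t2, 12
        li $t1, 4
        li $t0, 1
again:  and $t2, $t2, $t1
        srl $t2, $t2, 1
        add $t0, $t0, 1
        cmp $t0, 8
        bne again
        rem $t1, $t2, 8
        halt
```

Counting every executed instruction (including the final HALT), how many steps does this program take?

40

$t2=12
$t1=4
$t0=1
$t2=12&4=4
$t2=4>>1=2
$t0=1+1=2
cmp $t0, 8  (cmp 2,8)
bne again: taken
$t2=2&4=0
$t2=0>>1=0
$t0=2+1=3
cmp $t0, 8  (cmp 3,8)
bne again: taken
$t2=0&4=0
$t2=0>>1=0
$t0=3+1=4
cmp $t0, 8  (cmp 4,8)
bne again: taken
$t2=0&4=0
$t2=0>>1=0
$t0=4+1=5
cmp $t0, 8  (cmp 5,8)
bne again: taken
$t2=0&4=0
$t2=0>>1=0
$t0=5+1=6
cmp $t0, 8  (cmp 6,8)
bne again: taken
$t2=0&4=0
$t2=0>>1=0
$t0=6+1=7
cmp $t0, 8  (cmp 7,8)
bne again: taken
$t2=0&4=0
$t2=0>>1=0
$t0=7+1=8
cmp $t0, 8  (cmp 8,8)
bne again: not taken
$t1=0%8=0
halt.
Total executed instructions: 40.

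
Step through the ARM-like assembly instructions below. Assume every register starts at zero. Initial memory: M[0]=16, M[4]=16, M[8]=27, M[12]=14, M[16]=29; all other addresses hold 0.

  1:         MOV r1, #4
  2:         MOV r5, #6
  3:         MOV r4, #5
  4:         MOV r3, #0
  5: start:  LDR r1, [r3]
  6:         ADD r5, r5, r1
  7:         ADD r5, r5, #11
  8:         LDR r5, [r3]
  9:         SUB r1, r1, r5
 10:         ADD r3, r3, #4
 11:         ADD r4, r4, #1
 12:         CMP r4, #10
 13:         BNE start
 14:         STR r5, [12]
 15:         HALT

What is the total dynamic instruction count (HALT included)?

51

after MOV r1, #4: r1=4
after MOV r5, #6: r5=6
after MOV r4, #5: r4=5
after MOV r3, #0: r3=0
after LDR r1, [r3]: r1=M[0]=16
after ADD r5, r5, r1: r5=6+16=22
after ADD r5, r5, #11: r5=22+11=33
after LDR r5, [r3]: r5=M[0]=16
after SUB r1, r1, r5: r1=16-16=0
after ADD r3, r3, #4: r3=0+4=4
after ADD r4, r4, #1: r4=5+1=6
CMP r4, #10  (cmp 6,10)
BNE start: taken
after LDR r1, [r3]: r1=M[4]=16
after ADD r5, r5, r1: r5=16+16=32
after ADD r5, r5, #11: r5=32+11=43
after LDR r5, [r3]: r5=M[4]=16
after SUB r1, r1, r5: r1=16-16=0
after ADD r3, r3, #4: r3=4+4=8
after ADD r4, r4, #1: r4=6+1=7
CMP r4, #10  (cmp 7,10)
BNE start: taken
after LDR r1, [r3]: r1=M[8]=27
after ADD r5, r5, r1: r5=16+27=43
after ADD r5, r5, #11: r5=43+11=54
after LDR r5, [r3]: r5=M[8]=27
after SUB r1, r1, r5: r1=27-27=0
after ADD r3, r3, #4: r3=8+4=12
after ADD r4, r4, #1: r4=7+1=8
CMP r4, #10  (cmp 8,10)
BNE start: taken
after LDR r1, [r3]: r1=M[12]=14
after ADD r5, r5, r1: r5=27+14=41
after ADD r5, r5, #11: r5=41+11=52
after LDR r5, [r3]: r5=M[12]=14
after SUB r1, r1, r5: r1=14-14=0
after ADD r3, r3, #4: r3=12+4=16
after ADD r4, r4, #1: r4=8+1=9
CMP r4, #10  (cmp 9,10)
BNE start: taken
after LDR r1, [r3]: r1=M[16]=29
after ADD r5, r5, r1: r5=14+29=43
after ADD r5, r5, #11: r5=43+11=54
after LDR r5, [r3]: r5=M[16]=29
after SUB r1, r1, r5: r1=29-29=0
after ADD r3, r3, #4: r3=16+4=20
after ADD r4, r4, #1: r4=9+1=10
CMP r4, #10  (cmp 10,10)
BNE start: not taken
STR r5, [12] → M[12]=29
halt.
Total executed instructions: 51.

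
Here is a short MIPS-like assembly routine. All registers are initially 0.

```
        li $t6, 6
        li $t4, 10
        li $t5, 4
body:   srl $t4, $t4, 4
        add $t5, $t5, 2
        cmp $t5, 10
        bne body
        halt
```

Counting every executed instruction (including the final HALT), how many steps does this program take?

16

li $t6, 6 → $t6=6
li $t4, 10 → $t4=10
li $t5, 4 → $t5=4
srl $t4, $t4, 4 → $t4=10>>4=0
add $t5, $t5, 2 → $t5=4+2=6
cmp $t5, 10  (cmp 6,10)
bne body: taken
srl $t4, $t4, 4 → $t4=0>>4=0
add $t5, $t5, 2 → $t5=6+2=8
cmp $t5, 10  (cmp 8,10)
bne body: taken
srl $t4, $t4, 4 → $t4=0>>4=0
add $t5, $t5, 2 → $t5=8+2=10
cmp $t5, 10  (cmp 10,10)
bne body: not taken
halt.
Total executed instructions: 16.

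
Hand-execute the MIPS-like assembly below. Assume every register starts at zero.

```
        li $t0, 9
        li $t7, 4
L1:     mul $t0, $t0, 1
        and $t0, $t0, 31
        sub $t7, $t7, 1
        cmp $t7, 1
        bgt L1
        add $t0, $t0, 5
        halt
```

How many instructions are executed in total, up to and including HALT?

$t0=9
$t7=4
$t0=9*1=9
$t0=9&31=9
$t7=4-1=3
cmp $t7, 1  (cmp 3,1)
bgt L1: taken
$t0=9*1=9
$t0=9&31=9
$t7=3-1=2
cmp $t7, 1  (cmp 2,1)
bgt L1: taken
$t0=9*1=9
$t0=9&31=9
$t7=2-1=1
cmp $t7, 1  (cmp 1,1)
bgt L1: not taken
$t0=9+5=14
halt.
Total executed instructions: 19.

19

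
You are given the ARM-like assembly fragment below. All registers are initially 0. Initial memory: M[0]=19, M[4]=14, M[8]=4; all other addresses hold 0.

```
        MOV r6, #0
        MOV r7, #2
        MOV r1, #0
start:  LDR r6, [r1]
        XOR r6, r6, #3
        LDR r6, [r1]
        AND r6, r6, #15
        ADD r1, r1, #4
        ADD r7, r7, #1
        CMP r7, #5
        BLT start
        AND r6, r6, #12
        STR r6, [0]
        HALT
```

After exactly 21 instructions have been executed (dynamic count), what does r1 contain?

MOV r6, #0 → r6=0
MOV r7, #2 → r7=2
MOV r1, #0 → r1=0
LDR r6, [r1] → r6=M[0]=19
XOR r6, r6, #3 → r6=19^3=16
LDR r6, [r1] → r6=M[0]=19
AND r6, r6, #15 → r6=19&15=3
ADD r1, r1, #4 → r1=0+4=4
ADD r7, r7, #1 → r7=2+1=3
CMP r7, #5  (cmp 3,5)
BLT start: taken
LDR r6, [r1] → r6=M[4]=14
XOR r6, r6, #3 → r6=14^3=13
LDR r6, [r1] → r6=M[4]=14
AND r6, r6, #15 → r6=14&15=14
ADD r1, r1, #4 → r1=4+4=8
ADD r7, r7, #1 → r7=3+1=4
CMP r7, #5  (cmp 4,5)
BLT start: taken
LDR r6, [r1] → r6=M[8]=4
XOR r6, r6, #3 → r6=4^3=7
After step 21: r1 = 8.

8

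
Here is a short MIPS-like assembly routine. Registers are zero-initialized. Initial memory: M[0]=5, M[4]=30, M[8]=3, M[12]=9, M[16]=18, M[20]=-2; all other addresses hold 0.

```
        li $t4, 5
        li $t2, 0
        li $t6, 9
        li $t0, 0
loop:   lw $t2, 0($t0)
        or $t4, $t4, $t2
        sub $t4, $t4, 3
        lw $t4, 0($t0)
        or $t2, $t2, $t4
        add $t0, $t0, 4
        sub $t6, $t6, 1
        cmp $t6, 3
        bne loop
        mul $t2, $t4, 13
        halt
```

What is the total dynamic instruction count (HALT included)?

$t4=5
$t2=0
$t6=9
$t0=0
$t2=M[0]=5
$t4=5|5=5
$t4=5-3=2
$t4=M[0]=5
$t2=5|5=5
$t0=0+4=4
$t6=9-1=8
cmp $t6, 3  (cmp 8,3)
bne loop: taken
$t2=M[4]=30
$t4=5|30=31
$t4=31-3=28
$t4=M[4]=30
$t2=30|30=30
$t0=4+4=8
$t6=8-1=7
cmp $t6, 3  (cmp 7,3)
bne loop: taken
$t2=M[8]=3
$t4=30|3=31
$t4=31-3=28
$t4=M[8]=3
$t2=3|3=3
$t0=8+4=12
$t6=7-1=6
cmp $t6, 3  (cmp 6,3)
bne loop: taken
$t2=M[12]=9
$t4=3|9=11
$t4=11-3=8
$t4=M[12]=9
$t2=9|9=9
$t0=12+4=16
$t6=6-1=5
cmp $t6, 3  (cmp 5,3)
bne loop: taken
$t2=M[16]=18
$t4=9|18=27
$t4=27-3=24
$t4=M[16]=18
$t2=18|18=18
$t0=16+4=20
$t6=5-1=4
cmp $t6, 3  (cmp 4,3)
bne loop: taken
$t2=M[20]=-2
$t4=18|(-2)=-2
$t4=(-2)-3=-5
$t4=M[20]=-2
$t2=(-2)|(-2)=-2
$t0=20+4=24
$t6=4-1=3
cmp $t6, 3  (cmp 3,3)
bne loop: not taken
$t2=(-2)*13=-26
halt.
Total executed instructions: 60.

60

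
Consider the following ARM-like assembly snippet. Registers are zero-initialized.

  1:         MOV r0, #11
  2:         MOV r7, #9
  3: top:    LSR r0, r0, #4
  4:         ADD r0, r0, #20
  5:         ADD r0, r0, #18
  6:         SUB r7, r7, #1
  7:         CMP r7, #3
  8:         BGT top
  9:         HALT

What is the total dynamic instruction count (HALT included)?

39

r0=11
r7=9
r0=11>>4=0
r0=0+20=20
r0=20+18=38
r7=9-1=8
CMP r7, #3  (cmp 8,3)
BGT top: taken
r0=38>>4=2
r0=2+20=22
r0=22+18=40
r7=8-1=7
CMP r7, #3  (cmp 7,3)
BGT top: taken
r0=40>>4=2
r0=2+20=22
r0=22+18=40
r7=7-1=6
CMP r7, #3  (cmp 6,3)
BGT top: taken
r0=40>>4=2
r0=2+20=22
r0=22+18=40
r7=6-1=5
CMP r7, #3  (cmp 5,3)
BGT top: taken
r0=40>>4=2
r0=2+20=22
r0=22+18=40
r7=5-1=4
CMP r7, #3  (cmp 4,3)
BGT top: taken
r0=40>>4=2
r0=2+20=22
r0=22+18=40
r7=4-1=3
CMP r7, #3  (cmp 3,3)
BGT top: not taken
halt.
Total executed instructions: 39.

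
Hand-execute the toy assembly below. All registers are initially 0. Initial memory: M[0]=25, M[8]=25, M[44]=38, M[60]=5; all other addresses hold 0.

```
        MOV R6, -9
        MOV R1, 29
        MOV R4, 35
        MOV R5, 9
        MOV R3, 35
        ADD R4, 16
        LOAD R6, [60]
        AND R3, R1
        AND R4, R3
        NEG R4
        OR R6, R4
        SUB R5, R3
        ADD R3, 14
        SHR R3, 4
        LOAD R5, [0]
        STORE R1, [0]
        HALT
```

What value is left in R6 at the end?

-1

after MOV R6, -9: R6=-9
after MOV R1, 29: R1=29
after MOV R4, 35: R4=35
after MOV R5, 9: R5=9
after MOV R3, 35: R3=35
after ADD R4, 16: R4=35+16=51
after LOAD R6, [60]: R6=M[60]=5
after AND R3, R1: R3=35&29=1
after AND R4, R3: R4=51&1=1
after NEG R4: R4=-(1)=-1
after OR R6, R4: R6=5|(-1)=-1
after SUB R5, R3: R5=9-1=8
after ADD R3, 14: R3=1+14=15
after SHR R3, 4: R3=15>>4=0
after LOAD R5, [0]: R5=M[0]=25
STORE R1, [0] → M[0]=29
halt.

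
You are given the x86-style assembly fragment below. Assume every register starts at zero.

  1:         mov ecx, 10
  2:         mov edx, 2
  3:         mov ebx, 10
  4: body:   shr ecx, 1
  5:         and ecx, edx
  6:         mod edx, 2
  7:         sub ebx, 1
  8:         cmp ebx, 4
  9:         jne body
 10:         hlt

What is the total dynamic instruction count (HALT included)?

mov ecx, 10 → ecx=10
mov edx, 2 → edx=2
mov ebx, 10 → ebx=10
shr ecx, 1 → ecx=10>>1=5
and ecx, edx → ecx=5&2=0
mod edx, 2 → edx=2%2=0
sub ebx, 1 → ebx=10-1=9
cmp ebx, 4  (cmp 9,4)
jne body: taken
shr ecx, 1 → ecx=0>>1=0
and ecx, edx → ecx=0&0=0
mod edx, 2 → edx=0%2=0
sub ebx, 1 → ebx=9-1=8
cmp ebx, 4  (cmp 8,4)
jne body: taken
shr ecx, 1 → ecx=0>>1=0
and ecx, edx → ecx=0&0=0
mod edx, 2 → edx=0%2=0
sub ebx, 1 → ebx=8-1=7
cmp ebx, 4  (cmp 7,4)
jne body: taken
shr ecx, 1 → ecx=0>>1=0
and ecx, edx → ecx=0&0=0
mod edx, 2 → edx=0%2=0
sub ebx, 1 → ebx=7-1=6
cmp ebx, 4  (cmp 6,4)
jne body: taken
shr ecx, 1 → ecx=0>>1=0
and ecx, edx → ecx=0&0=0
mod edx, 2 → edx=0%2=0
sub ebx, 1 → ebx=6-1=5
cmp ebx, 4  (cmp 5,4)
jne body: taken
shr ecx, 1 → ecx=0>>1=0
and ecx, edx → ecx=0&0=0
mod edx, 2 → edx=0%2=0
sub ebx, 1 → ebx=5-1=4
cmp ebx, 4  (cmp 4,4)
jne body: not taken
halt.
Total executed instructions: 40.

40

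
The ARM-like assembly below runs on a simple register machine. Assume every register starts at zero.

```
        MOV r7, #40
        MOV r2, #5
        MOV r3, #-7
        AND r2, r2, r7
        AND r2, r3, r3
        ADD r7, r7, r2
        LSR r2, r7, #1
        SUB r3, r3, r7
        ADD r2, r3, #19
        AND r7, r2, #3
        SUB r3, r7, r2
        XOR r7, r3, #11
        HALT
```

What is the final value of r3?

MOV r7, #40 → r7=40
MOV r2, #5 → r2=5
MOV r3, #-7 → r3=-7
AND r2, r2, r7 → r2=5&40=0
AND r2, r3, r3 → r2=(-7)&(-7)=-7
ADD r7, r7, r2 → r7=40+(-7)=33
LSR r2, r7, #1 → r2=33>>1=16
SUB r3, r3, r7 → r3=(-7)-33=-40
ADD r2, r3, #19 → r2=(-40)+19=-21
AND r7, r2, #3 → r7=(-21)&3=3
SUB r3, r7, r2 → r3=3-(-21)=24
XOR r7, r3, #11 → r7=24^11=19
halt.

24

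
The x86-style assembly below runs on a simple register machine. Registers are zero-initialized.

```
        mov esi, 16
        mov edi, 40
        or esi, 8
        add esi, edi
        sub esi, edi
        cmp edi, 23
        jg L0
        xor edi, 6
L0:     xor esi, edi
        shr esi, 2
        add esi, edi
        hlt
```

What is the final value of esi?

52

mov esi, 16 → esi=16
mov edi, 40 → edi=40
or esi, 8 → esi=16|8=24
add esi, edi → esi=24+40=64
sub esi, edi → esi=64-40=24
cmp edi, 23  (cmp 40,23)
jg L0: taken
xor esi, edi → esi=24^40=48
shr esi, 2 → esi=48>>2=12
add esi, edi → esi=12+40=52
halt.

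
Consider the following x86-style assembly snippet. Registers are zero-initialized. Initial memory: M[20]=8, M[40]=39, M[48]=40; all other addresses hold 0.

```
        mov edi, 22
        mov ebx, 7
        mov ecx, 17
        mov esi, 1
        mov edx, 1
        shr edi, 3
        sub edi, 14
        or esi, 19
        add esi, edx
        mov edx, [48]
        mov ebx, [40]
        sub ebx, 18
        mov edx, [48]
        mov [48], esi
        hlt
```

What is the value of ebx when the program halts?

21

after mov edi, 22: edi=22
after mov ebx, 7: ebx=7
after mov ecx, 17: ecx=17
after mov esi, 1: esi=1
after mov edx, 1: edx=1
after shr edi, 3: edi=22>>3=2
after sub edi, 14: edi=2-14=-12
after or esi, 19: esi=1|19=19
after add esi, edx: esi=19+1=20
after mov edx, [48]: edx=M[48]=40
after mov ebx, [40]: ebx=M[40]=39
after sub ebx, 18: ebx=39-18=21
after mov edx, [48]: edx=M[48]=40
mov [48], esi → M[48]=20
halt.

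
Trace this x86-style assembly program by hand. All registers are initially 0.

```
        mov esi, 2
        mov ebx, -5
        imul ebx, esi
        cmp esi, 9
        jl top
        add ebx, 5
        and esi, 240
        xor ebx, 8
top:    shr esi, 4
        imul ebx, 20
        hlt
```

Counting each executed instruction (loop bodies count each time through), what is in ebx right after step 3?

-10

mov esi, 2 → esi=2
mov ebx, -5 → ebx=-5
imul ebx, esi → ebx=(-5)*2=-10
After step 3: ebx = -10.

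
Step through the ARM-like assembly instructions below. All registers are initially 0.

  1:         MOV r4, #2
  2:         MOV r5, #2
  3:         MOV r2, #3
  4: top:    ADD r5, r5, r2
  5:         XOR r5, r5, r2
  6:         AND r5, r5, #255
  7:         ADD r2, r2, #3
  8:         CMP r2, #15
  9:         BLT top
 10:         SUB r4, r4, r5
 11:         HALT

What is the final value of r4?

-40

MOV r4, #2 → r4=2
MOV r5, #2 → r5=2
MOV r2, #3 → r2=3
ADD r5, r5, r2 → r5=2+3=5
XOR r5, r5, r2 → r5=5^3=6
AND r5, r5, #255 → r5=6&255=6
ADD r2, r2, #3 → r2=3+3=6
CMP r2, #15  (cmp 6,15)
BLT top: taken
ADD r5, r5, r2 → r5=6+6=12
XOR r5, r5, r2 → r5=12^6=10
AND r5, r5, #255 → r5=10&255=10
ADD r2, r2, #3 → r2=6+3=9
CMP r2, #15  (cmp 9,15)
BLT top: taken
ADD r5, r5, r2 → r5=10+9=19
XOR r5, r5, r2 → r5=19^9=26
AND r5, r5, #255 → r5=26&255=26
ADD r2, r2, #3 → r2=9+3=12
CMP r2, #15  (cmp 12,15)
BLT top: taken
ADD r5, r5, r2 → r5=26+12=38
XOR r5, r5, r2 → r5=38^12=42
AND r5, r5, #255 → r5=42&255=42
ADD r2, r2, #3 → r2=12+3=15
CMP r2, #15  (cmp 15,15)
BLT top: not taken
SUB r4, r4, r5 → r4=2-42=-40
halt.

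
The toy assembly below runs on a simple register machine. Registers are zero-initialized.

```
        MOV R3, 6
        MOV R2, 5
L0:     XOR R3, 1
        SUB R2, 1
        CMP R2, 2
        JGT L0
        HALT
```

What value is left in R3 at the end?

R3=6
R2=5
R3=6^1=7
R2=5-1=4
CMP R2, 2  (cmp 4,2)
JGT L0: taken
R3=7^1=6
R2=4-1=3
CMP R2, 2  (cmp 3,2)
JGT L0: taken
R3=6^1=7
R2=3-1=2
CMP R2, 2  (cmp 2,2)
JGT L0: not taken
halt.

7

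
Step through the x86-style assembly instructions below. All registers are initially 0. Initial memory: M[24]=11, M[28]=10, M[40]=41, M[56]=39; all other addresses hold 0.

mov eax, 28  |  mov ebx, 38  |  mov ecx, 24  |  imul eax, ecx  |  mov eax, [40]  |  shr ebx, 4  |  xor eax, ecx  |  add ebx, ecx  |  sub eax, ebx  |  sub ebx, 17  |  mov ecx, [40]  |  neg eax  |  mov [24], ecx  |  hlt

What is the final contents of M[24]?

eax=28
ebx=38
ecx=24
eax=28*24=672
eax=M[40]=41
ebx=38>>4=2
eax=41^24=49
ebx=2+24=26
eax=49-26=23
ebx=26-17=9
ecx=M[40]=41
eax=-(23)=-23
mov [24], ecx → M[24]=41
halt.

41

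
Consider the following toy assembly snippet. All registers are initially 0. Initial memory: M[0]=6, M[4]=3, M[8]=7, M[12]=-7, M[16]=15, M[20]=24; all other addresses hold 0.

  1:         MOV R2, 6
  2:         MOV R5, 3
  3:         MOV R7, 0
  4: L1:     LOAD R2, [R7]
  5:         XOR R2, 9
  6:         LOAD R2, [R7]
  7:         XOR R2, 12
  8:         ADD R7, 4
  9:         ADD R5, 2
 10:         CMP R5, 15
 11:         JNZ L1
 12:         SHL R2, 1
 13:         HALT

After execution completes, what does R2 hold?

after MOV R2, 6: R2=6
after MOV R5, 3: R5=3
after MOV R7, 0: R7=0
after LOAD R2, [R7]: R2=M[0]=6
after XOR R2, 9: R2=6^9=15
after LOAD R2, [R7]: R2=M[0]=6
after XOR R2, 12: R2=6^12=10
after ADD R7, 4: R7=0+4=4
after ADD R5, 2: R5=3+2=5
CMP R5, 15  (cmp 5,15)
JNZ L1: taken
after LOAD R2, [R7]: R2=M[4]=3
after XOR R2, 9: R2=3^9=10
after LOAD R2, [R7]: R2=M[4]=3
after XOR R2, 12: R2=3^12=15
after ADD R7, 4: R7=4+4=8
after ADD R5, 2: R5=5+2=7
CMP R5, 15  (cmp 7,15)
JNZ L1: taken
after LOAD R2, [R7]: R2=M[8]=7
after XOR R2, 9: R2=7^9=14
after LOAD R2, [R7]: R2=M[8]=7
after XOR R2, 12: R2=7^12=11
after ADD R7, 4: R7=8+4=12
after ADD R5, 2: R5=7+2=9
CMP R5, 15  (cmp 9,15)
JNZ L1: taken
after LOAD R2, [R7]: R2=M[12]=-7
after XOR R2, 9: R2=(-7)^9=-16
after LOAD R2, [R7]: R2=M[12]=-7
after XOR R2, 12: R2=(-7)^12=-11
after ADD R7, 4: R7=12+4=16
after ADD R5, 2: R5=9+2=11
CMP R5, 15  (cmp 11,15)
JNZ L1: taken
after LOAD R2, [R7]: R2=M[16]=15
after XOR R2, 9: R2=15^9=6
after LOAD R2, [R7]: R2=M[16]=15
after XOR R2, 12: R2=15^12=3
after ADD R7, 4: R7=16+4=20
after ADD R5, 2: R5=11+2=13
CMP R5, 15  (cmp 13,15)
JNZ L1: taken
after LOAD R2, [R7]: R2=M[20]=24
after XOR R2, 9: R2=24^9=17
after LOAD R2, [R7]: R2=M[20]=24
after XOR R2, 12: R2=24^12=20
after ADD R7, 4: R7=20+4=24
after ADD R5, 2: R5=13+2=15
CMP R5, 15  (cmp 15,15)
JNZ L1: not taken
after SHL R2, 1: R2=20<<1=40
halt.

40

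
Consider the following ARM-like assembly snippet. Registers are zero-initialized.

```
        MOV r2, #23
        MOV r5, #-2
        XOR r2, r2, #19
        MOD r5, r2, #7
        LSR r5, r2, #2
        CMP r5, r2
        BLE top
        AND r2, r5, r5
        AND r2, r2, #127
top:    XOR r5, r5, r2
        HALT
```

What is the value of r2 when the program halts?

MOV r2, #23 → r2=23
MOV r5, #-2 → r5=-2
XOR r2, r2, #19 → r2=23^19=4
MOD r5, r2, #7 → r5=4%7=4
LSR r5, r2, #2 → r5=4>>2=1
CMP r5, r2  (cmp 1,4)
BLE top: taken
XOR r5, r5, r2 → r5=1^4=5
halt.

4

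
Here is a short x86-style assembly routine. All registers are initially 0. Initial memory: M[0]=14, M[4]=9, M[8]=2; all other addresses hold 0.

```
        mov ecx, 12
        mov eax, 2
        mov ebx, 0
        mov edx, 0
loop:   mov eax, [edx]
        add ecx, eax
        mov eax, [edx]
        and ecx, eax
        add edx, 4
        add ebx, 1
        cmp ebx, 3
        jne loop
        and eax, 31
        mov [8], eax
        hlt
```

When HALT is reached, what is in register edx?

12

mov ecx, 12 → ecx=12
mov eax, 2 → eax=2
mov ebx, 0 → ebx=0
mov edx, 0 → edx=0
mov eax, [edx] → eax=M[0]=14
add ecx, eax → ecx=12+14=26
mov eax, [edx] → eax=M[0]=14
and ecx, eax → ecx=26&14=10
add edx, 4 → edx=0+4=4
add ebx, 1 → ebx=0+1=1
cmp ebx, 3  (cmp 1,3)
jne loop: taken
mov eax, [edx] → eax=M[4]=9
add ecx, eax → ecx=10+9=19
mov eax, [edx] → eax=M[4]=9
and ecx, eax → ecx=19&9=1
add edx, 4 → edx=4+4=8
add ebx, 1 → ebx=1+1=2
cmp ebx, 3  (cmp 2,3)
jne loop: taken
mov eax, [edx] → eax=M[8]=2
add ecx, eax → ecx=1+2=3
mov eax, [edx] → eax=M[8]=2
and ecx, eax → ecx=3&2=2
add edx, 4 → edx=8+4=12
add ebx, 1 → ebx=2+1=3
cmp ebx, 3  (cmp 3,3)
jne loop: not taken
and eax, 31 → eax=2&31=2
mov [8], eax → M[8]=2
halt.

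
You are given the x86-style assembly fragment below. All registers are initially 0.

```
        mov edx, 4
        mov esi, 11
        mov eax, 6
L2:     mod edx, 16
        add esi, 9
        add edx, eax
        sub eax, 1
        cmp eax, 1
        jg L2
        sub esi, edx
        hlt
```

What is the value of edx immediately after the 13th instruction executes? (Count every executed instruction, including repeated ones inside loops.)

15

edx=4
esi=11
eax=6
edx=4%16=4
esi=11+9=20
edx=4+6=10
eax=6-1=5
cmp eax, 1  (cmp 5,1)
jg L2: taken
edx=10%16=10
esi=20+9=29
edx=10+5=15
eax=5-1=4
After step 13: edx = 15.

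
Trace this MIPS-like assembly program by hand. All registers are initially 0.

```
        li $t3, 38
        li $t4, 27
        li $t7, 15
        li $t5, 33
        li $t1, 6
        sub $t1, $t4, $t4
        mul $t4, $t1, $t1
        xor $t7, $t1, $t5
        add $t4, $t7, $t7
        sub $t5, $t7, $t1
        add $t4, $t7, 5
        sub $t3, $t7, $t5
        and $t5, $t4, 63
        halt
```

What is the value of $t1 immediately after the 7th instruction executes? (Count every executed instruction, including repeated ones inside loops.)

0

li $t3, 38 → $t3=38
li $t4, 27 → $t4=27
li $t7, 15 → $t7=15
li $t5, 33 → $t5=33
li $t1, 6 → $t1=6
sub $t1, $t4, $t4 → $t1=27-27=0
mul $t4, $t1, $t1 → $t4=0*0=0
After step 7: $t1 = 0.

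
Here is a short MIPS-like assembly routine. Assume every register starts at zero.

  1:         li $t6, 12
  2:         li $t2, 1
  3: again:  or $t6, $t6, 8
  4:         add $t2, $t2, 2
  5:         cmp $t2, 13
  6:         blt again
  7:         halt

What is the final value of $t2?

13

li $t6, 12 → $t6=12
li $t2, 1 → $t2=1
or $t6, $t6, 8 → $t6=12|8=12
add $t2, $t2, 2 → $t2=1+2=3
cmp $t2, 13  (cmp 3,13)
blt again: taken
or $t6, $t6, 8 → $t6=12|8=12
add $t2, $t2, 2 → $t2=3+2=5
cmp $t2, 13  (cmp 5,13)
blt again: taken
or $t6, $t6, 8 → $t6=12|8=12
add $t2, $t2, 2 → $t2=5+2=7
cmp $t2, 13  (cmp 7,13)
blt again: taken
or $t6, $t6, 8 → $t6=12|8=12
add $t2, $t2, 2 → $t2=7+2=9
cmp $t2, 13  (cmp 9,13)
blt again: taken
or $t6, $t6, 8 → $t6=12|8=12
add $t2, $t2, 2 → $t2=9+2=11
cmp $t2, 13  (cmp 11,13)
blt again: taken
or $t6, $t6, 8 → $t6=12|8=12
add $t2, $t2, 2 → $t2=11+2=13
cmp $t2, 13  (cmp 13,13)
blt again: not taken
halt.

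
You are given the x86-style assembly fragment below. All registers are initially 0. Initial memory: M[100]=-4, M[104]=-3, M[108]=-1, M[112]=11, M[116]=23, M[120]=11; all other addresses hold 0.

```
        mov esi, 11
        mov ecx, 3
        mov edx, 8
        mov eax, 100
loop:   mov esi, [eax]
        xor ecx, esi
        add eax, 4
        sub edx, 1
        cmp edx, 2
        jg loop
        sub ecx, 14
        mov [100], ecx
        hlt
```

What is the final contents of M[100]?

after mov esi, 11: esi=11
after mov ecx, 3: ecx=3
after mov edx, 8: edx=8
after mov eax, 100: eax=100
after mov esi, [eax]: esi=M[100]=-4
after xor ecx, esi: ecx=3^(-4)=-1
after add eax, 4: eax=100+4=104
after sub edx, 1: edx=8-1=7
cmp edx, 2  (cmp 7,2)
jg loop: taken
after mov esi, [eax]: esi=M[104]=-3
after xor ecx, esi: ecx=(-1)^(-3)=2
after add eax, 4: eax=104+4=108
after sub edx, 1: edx=7-1=6
cmp edx, 2  (cmp 6,2)
jg loop: taken
after mov esi, [eax]: esi=M[108]=-1
after xor ecx, esi: ecx=2^(-1)=-3
after add eax, 4: eax=108+4=112
after sub edx, 1: edx=6-1=5
cmp edx, 2  (cmp 5,2)
jg loop: taken
after mov esi, [eax]: esi=M[112]=11
after xor ecx, esi: ecx=(-3)^11=-10
after add eax, 4: eax=112+4=116
after sub edx, 1: edx=5-1=4
cmp edx, 2  (cmp 4,2)
jg loop: taken
after mov esi, [eax]: esi=M[116]=23
after xor ecx, esi: ecx=(-10)^23=-31
after add eax, 4: eax=116+4=120
after sub edx, 1: edx=4-1=3
cmp edx, 2  (cmp 3,2)
jg loop: taken
after mov esi, [eax]: esi=M[120]=11
after xor ecx, esi: ecx=(-31)^11=-22
after add eax, 4: eax=120+4=124
after sub edx, 1: edx=3-1=2
cmp edx, 2  (cmp 2,2)
jg loop: not taken
after sub ecx, 14: ecx=(-22)-14=-36
mov [100], ecx → M[100]=-36
halt.

-36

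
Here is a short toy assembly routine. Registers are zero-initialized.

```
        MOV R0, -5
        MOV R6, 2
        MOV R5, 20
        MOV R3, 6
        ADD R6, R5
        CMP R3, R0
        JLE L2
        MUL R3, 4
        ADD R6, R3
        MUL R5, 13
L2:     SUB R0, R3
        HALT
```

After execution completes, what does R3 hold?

R0=-5
R6=2
R5=20
R3=6
R6=2+20=22
CMP R3, R0  (cmp 6,-5)
JLE L2: not taken
R3=6*4=24
R6=22+24=46
R5=20*13=260
R0=(-5)-24=-29
halt.

24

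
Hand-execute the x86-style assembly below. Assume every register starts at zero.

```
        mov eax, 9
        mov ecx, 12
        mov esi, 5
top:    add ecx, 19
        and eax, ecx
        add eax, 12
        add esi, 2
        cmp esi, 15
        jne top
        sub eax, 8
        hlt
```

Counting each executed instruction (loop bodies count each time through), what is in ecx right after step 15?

50

after mov eax, 9: eax=9
after mov ecx, 12: ecx=12
after mov esi, 5: esi=5
after add ecx, 19: ecx=12+19=31
after and eax, ecx: eax=9&31=9
after add eax, 12: eax=9+12=21
after add esi, 2: esi=5+2=7
cmp esi, 15  (cmp 7,15)
jne top: taken
after add ecx, 19: ecx=31+19=50
after and eax, ecx: eax=21&50=16
after add eax, 12: eax=16+12=28
after add esi, 2: esi=7+2=9
cmp esi, 15  (cmp 9,15)
jne top: taken
After step 15: ecx = 50.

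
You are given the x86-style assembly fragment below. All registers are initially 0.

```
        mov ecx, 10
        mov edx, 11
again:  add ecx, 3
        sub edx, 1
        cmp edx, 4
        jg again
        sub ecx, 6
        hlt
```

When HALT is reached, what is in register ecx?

mov ecx, 10 → ecx=10
mov edx, 11 → edx=11
add ecx, 3 → ecx=10+3=13
sub edx, 1 → edx=11-1=10
cmp edx, 4  (cmp 10,4)
jg again: taken
add ecx, 3 → ecx=13+3=16
sub edx, 1 → edx=10-1=9
cmp edx, 4  (cmp 9,4)
jg again: taken
add ecx, 3 → ecx=16+3=19
sub edx, 1 → edx=9-1=8
cmp edx, 4  (cmp 8,4)
jg again: taken
add ecx, 3 → ecx=19+3=22
sub edx, 1 → edx=8-1=7
cmp edx, 4  (cmp 7,4)
jg again: taken
add ecx, 3 → ecx=22+3=25
sub edx, 1 → edx=7-1=6
cmp edx, 4  (cmp 6,4)
jg again: taken
add ecx, 3 → ecx=25+3=28
sub edx, 1 → edx=6-1=5
cmp edx, 4  (cmp 5,4)
jg again: taken
add ecx, 3 → ecx=28+3=31
sub edx, 1 → edx=5-1=4
cmp edx, 4  (cmp 4,4)
jg again: not taken
sub ecx, 6 → ecx=31-6=25
halt.

25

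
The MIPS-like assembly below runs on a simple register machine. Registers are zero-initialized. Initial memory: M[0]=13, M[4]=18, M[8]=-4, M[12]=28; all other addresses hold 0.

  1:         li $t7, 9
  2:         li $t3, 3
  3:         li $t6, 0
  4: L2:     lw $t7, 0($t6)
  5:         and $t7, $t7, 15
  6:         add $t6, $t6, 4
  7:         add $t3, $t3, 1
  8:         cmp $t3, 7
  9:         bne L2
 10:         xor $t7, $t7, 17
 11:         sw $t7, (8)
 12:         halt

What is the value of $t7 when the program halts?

29

after li $t7, 9: $t7=9
after li $t3, 3: $t3=3
after li $t6, 0: $t6=0
after lw $t7, 0($t6): $t7=M[0]=13
after and $t7, $t7, 15: $t7=13&15=13
after add $t6, $t6, 4: $t6=0+4=4
after add $t3, $t3, 1: $t3=3+1=4
cmp $t3, 7  (cmp 4,7)
bne L2: taken
after lw $t7, 0($t6): $t7=M[4]=18
after and $t7, $t7, 15: $t7=18&15=2
after add $t6, $t6, 4: $t6=4+4=8
after add $t3, $t3, 1: $t3=4+1=5
cmp $t3, 7  (cmp 5,7)
bne L2: taken
after lw $t7, 0($t6): $t7=M[8]=-4
after and $t7, $t7, 15: $t7=(-4)&15=12
after add $t6, $t6, 4: $t6=8+4=12
after add $t3, $t3, 1: $t3=5+1=6
cmp $t3, 7  (cmp 6,7)
bne L2: taken
after lw $t7, 0($t6): $t7=M[12]=28
after and $t7, $t7, 15: $t7=28&15=12
after add $t6, $t6, 4: $t6=12+4=16
after add $t3, $t3, 1: $t3=6+1=7
cmp $t3, 7  (cmp 7,7)
bne L2: not taken
after xor $t7, $t7, 17: $t7=12^17=29
sw $t7, (8) → M[8]=29
halt.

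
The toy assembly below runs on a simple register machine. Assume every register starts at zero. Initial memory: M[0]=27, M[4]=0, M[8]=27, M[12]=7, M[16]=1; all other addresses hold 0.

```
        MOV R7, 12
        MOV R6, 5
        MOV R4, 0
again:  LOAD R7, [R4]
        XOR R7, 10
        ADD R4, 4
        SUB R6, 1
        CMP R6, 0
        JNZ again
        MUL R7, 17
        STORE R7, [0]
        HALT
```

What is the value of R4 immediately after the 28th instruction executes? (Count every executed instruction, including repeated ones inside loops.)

16

R7=12
R6=5
R4=0
R7=M[0]=27
R7=27^10=17
R4=0+4=4
R6=5-1=4
CMP R6, 0  (cmp 4,0)
JNZ again: taken
R7=M[4]=0
R7=0^10=10
R4=4+4=8
R6=4-1=3
CMP R6, 0  (cmp 3,0)
JNZ again: taken
R7=M[8]=27
R7=27^10=17
R4=8+4=12
R6=3-1=2
CMP R6, 0  (cmp 2,0)
JNZ again: taken
R7=M[12]=7
R7=7^10=13
R4=12+4=16
R6=2-1=1
CMP R6, 0  (cmp 1,0)
JNZ again: taken
R7=M[16]=1
After step 28: R4 = 16.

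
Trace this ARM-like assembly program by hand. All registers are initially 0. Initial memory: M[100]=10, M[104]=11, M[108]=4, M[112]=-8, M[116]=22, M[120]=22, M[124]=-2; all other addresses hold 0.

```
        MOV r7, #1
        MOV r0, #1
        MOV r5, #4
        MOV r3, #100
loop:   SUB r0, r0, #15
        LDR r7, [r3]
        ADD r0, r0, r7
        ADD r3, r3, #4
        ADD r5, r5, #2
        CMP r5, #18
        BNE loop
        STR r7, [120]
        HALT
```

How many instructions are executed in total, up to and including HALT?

r7=1
r0=1
r5=4
r3=100
r0=1-15=-14
r7=M[100]=10
r0=(-14)+10=-4
r3=100+4=104
r5=4+2=6
CMP r5, #18  (cmp 6,18)
BNE loop: taken
r0=(-4)-15=-19
r7=M[104]=11
r0=(-19)+11=-8
r3=104+4=108
r5=6+2=8
CMP r5, #18  (cmp 8,18)
BNE loop: taken
r0=(-8)-15=-23
r7=M[108]=4
r0=(-23)+4=-19
r3=108+4=112
r5=8+2=10
CMP r5, #18  (cmp 10,18)
BNE loop: taken
r0=(-19)-15=-34
r7=M[112]=-8
r0=(-34)+(-8)=-42
r3=112+4=116
r5=10+2=12
CMP r5, #18  (cmp 12,18)
BNE loop: taken
r0=(-42)-15=-57
r7=M[116]=22
r0=(-57)+22=-35
r3=116+4=120
r5=12+2=14
CMP r5, #18  (cmp 14,18)
BNE loop: taken
r0=(-35)-15=-50
r7=M[120]=22
r0=(-50)+22=-28
r3=120+4=124
r5=14+2=16
CMP r5, #18  (cmp 16,18)
BNE loop: taken
r0=(-28)-15=-43
r7=M[124]=-2
r0=(-43)+(-2)=-45
r3=124+4=128
r5=16+2=18
CMP r5, #18  (cmp 18,18)
BNE loop: not taken
STR r7, [120] → M[120]=-2
halt.
Total executed instructions: 55.

55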